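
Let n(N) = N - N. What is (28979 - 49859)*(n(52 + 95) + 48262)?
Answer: -1007710560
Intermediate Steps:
n(N) = 0
(28979 - 49859)*(n(52 + 95) + 48262) = (28979 - 49859)*(0 + 48262) = -20880*48262 = -1007710560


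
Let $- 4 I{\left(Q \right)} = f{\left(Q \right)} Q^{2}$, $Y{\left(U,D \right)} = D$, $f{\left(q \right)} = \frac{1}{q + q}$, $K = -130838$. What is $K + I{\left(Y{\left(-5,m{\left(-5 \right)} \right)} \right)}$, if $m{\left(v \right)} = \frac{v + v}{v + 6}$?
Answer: $- \frac{523347}{4} \approx -1.3084 \cdot 10^{5}$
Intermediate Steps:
$f{\left(q \right)} = \frac{1}{2 q}$
$m{\left(v \right)} = \frac{2 v}{6 + v}$
$I{\left(Q \right)} = - \frac{Q}{8}$ ($I{\left(Q \right)} = - \frac{\frac{1}{2 Q} Q^{2}}{4} = - \frac{\frac{1}{2} Q}{4} = - \frac{Q}{8}$)
$K + I{\left(Y{\left(-5,m{\left(-5 \right)} \right)} \right)} = -130838 - \frac{2 \left(-5\right) \frac{1}{6 - 5}}{8} = -130838 - \frac{2 \left(-5\right) 1^{-1}}{8} = -130838 - \frac{2 \left(-5\right) 1}{8} = -130838 - - \frac{5}{4} = -130838 + \frac{5}{4} = - \frac{523347}{4}$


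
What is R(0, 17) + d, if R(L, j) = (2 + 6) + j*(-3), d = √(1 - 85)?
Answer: -43 + 2*I*√21 ≈ -43.0 + 9.1651*I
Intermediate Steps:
d = 2*I*√21 (d = √(-84) = 2*I*√21 ≈ 9.1651*I)
R(L, j) = 8 - 3*j
R(0, 17) + d = (8 - 3*17) + 2*I*√21 = (8 - 51) + 2*I*√21 = -43 + 2*I*√21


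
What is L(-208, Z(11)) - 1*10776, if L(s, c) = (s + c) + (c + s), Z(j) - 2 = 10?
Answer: -11168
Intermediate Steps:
Z(j) = 12 (Z(j) = 2 + 10 = 12)
L(s, c) = 2*c + 2*s (L(s, c) = (c + s) + (c + s) = 2*c + 2*s)
L(-208, Z(11)) - 1*10776 = (2*12 + 2*(-208)) - 1*10776 = (24 - 416) - 10776 = -392 - 10776 = -11168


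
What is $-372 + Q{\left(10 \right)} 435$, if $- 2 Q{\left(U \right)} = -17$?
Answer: $\frac{6651}{2} \approx 3325.5$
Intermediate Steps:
$Q{\left(U \right)} = \frac{17}{2}$ ($Q{\left(U \right)} = \left(- \frac{1}{2}\right) \left(-17\right) = \frac{17}{2}$)
$-372 + Q{\left(10 \right)} 435 = -372 + \frac{17}{2} \cdot 435 = -372 + \frac{7395}{2} = \frac{6651}{2}$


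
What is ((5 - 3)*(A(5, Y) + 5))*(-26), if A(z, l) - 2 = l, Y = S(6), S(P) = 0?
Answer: -364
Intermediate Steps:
Y = 0
A(z, l) = 2 + l
((5 - 3)*(A(5, Y) + 5))*(-26) = ((5 - 3)*((2 + 0) + 5))*(-26) = (2*(2 + 5))*(-26) = (2*7)*(-26) = 14*(-26) = -364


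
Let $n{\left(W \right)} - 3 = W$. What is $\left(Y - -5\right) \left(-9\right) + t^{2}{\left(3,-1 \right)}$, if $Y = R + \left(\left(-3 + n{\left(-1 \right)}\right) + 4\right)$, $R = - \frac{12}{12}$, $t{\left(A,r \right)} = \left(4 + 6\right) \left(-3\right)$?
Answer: $837$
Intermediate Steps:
$t{\left(A,r \right)} = -30$ ($t{\left(A,r \right)} = 10 \left(-3\right) = -30$)
$R = -1$ ($R = \left(-12\right) \frac{1}{12} = -1$)
$n{\left(W \right)} = 3 + W$
$Y = 2$ ($Y = -1 + \left(\left(-3 + \left(3 - 1\right)\right) + 4\right) = -1 + \left(\left(-3 + 2\right) + 4\right) = -1 + \left(-1 + 4\right) = -1 + 3 = 2$)
$\left(Y - -5\right) \left(-9\right) + t^{2}{\left(3,-1 \right)} = \left(2 - -5\right) \left(-9\right) + \left(-30\right)^{2} = \left(2 + 5\right) \left(-9\right) + 900 = 7 \left(-9\right) + 900 = -63 + 900 = 837$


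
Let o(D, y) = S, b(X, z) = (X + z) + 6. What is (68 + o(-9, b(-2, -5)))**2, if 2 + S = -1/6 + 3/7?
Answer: 7745089/1764 ≈ 4390.6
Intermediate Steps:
S = -73/42 (S = -2 + (-1/6 + 3/7) = -2 + 11/42 = -73/42 ≈ -1.7381)
b(X, z) = 6 + X + z
o(D, y) = -73/42
(68 + o(-9, b(-2, -5)))**2 = (68 - 73/42)**2 = (2783/42)**2 = 7745089/1764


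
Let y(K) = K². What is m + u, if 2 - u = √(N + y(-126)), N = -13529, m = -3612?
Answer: -3610 - √2347 ≈ -3658.4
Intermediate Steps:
u = 2 - √2347 (u = 2 - √(-13529 + (-126)²) = 2 - √(-13529 + 15876) = 2 - √2347 ≈ -46.446)
m + u = -3612 + (2 - √2347) = -3610 - √2347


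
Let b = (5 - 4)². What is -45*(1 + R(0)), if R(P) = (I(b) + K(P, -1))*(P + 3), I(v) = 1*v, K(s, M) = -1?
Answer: -45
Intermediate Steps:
b = 1 (b = 1² = 1)
I(v) = v
R(P) = 0 (R(P) = (1 - 1)*(P + 3) = 0*(3 + P) = 0)
-45*(1 + R(0)) = -45*(1 + 0) = -45*1 = -45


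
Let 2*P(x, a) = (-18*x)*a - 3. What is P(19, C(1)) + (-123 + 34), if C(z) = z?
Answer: -523/2 ≈ -261.50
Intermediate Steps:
P(x, a) = -3/2 - 9*a*x (P(x, a) = ((-18*x)*a - 3)/2 = (-18*a*x - 3)/2 = (-3 - 18*a*x)/2 = -3/2 - 9*a*x)
P(19, C(1)) + (-123 + 34) = (-3/2 - 9*1*19) + (-123 + 34) = (-3/2 - 171) - 89 = -345/2 - 89 = -523/2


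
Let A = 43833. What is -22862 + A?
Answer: 20971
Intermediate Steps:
-22862 + A = -22862 + 43833 = 20971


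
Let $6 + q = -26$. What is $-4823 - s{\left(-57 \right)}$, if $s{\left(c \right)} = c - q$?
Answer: $-4798$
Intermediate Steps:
$q = -32$ ($q = -6 - 26 = -32$)
$s{\left(c \right)} = 32 + c$ ($s{\left(c \right)} = c - -32 = c + 32 = 32 + c$)
$-4823 - s{\left(-57 \right)} = -4823 - \left(32 - 57\right) = -4823 - -25 = -4823 + 25 = -4798$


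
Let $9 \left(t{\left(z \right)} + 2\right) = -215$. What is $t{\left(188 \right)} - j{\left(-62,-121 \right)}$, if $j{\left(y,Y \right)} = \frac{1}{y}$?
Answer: $- \frac{14437}{558} \approx -25.873$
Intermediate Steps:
$t{\left(z \right)} = - \frac{233}{9}$ ($t{\left(z \right)} = -2 + \frac{1}{9} \left(-215\right) = -2 - \frac{215}{9} = - \frac{233}{9}$)
$t{\left(188 \right)} - j{\left(-62,-121 \right)} = - \frac{233}{9} - \frac{1}{-62} = - \frac{233}{9} - - \frac{1}{62} = - \frac{233}{9} + \frac{1}{62} = - \frac{14437}{558}$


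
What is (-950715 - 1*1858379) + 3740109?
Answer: 931015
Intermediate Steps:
(-950715 - 1*1858379) + 3740109 = (-950715 - 1858379) + 3740109 = -2809094 + 3740109 = 931015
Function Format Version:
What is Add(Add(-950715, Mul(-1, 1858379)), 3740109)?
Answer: 931015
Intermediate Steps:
Add(Add(-950715, Mul(-1, 1858379)), 3740109) = Add(Add(-950715, -1858379), 3740109) = Add(-2809094, 3740109) = 931015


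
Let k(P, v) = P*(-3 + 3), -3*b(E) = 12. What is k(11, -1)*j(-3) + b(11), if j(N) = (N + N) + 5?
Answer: -4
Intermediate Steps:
b(E) = -4 (b(E) = -1/3*12 = -4)
k(P, v) = 0 (k(P, v) = P*0 = 0)
j(N) = 5 + 2*N (j(N) = 2*N + 5 = 5 + 2*N)
k(11, -1)*j(-3) + b(11) = 0*(5 + 2*(-3)) - 4 = 0*(5 - 6) - 4 = 0*(-1) - 4 = 0 - 4 = -4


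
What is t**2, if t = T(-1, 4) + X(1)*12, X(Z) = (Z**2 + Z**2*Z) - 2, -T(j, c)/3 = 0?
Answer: 0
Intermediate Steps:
T(j, c) = 0 (T(j, c) = -3*0 = 0)
X(Z) = -2 + Z**2 + Z**3 (X(Z) = (Z**2 + Z**3) - 2 = -2 + Z**2 + Z**3)
t = 0 (t = 0 + (-2 + 1**2 + 1**3)*12 = 0 + (-2 + 1 + 1)*12 = 0 + 0*12 = 0 + 0 = 0)
t**2 = 0**2 = 0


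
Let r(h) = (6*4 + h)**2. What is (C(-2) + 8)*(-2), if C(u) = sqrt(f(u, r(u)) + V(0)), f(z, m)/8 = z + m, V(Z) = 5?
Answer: -16 - 6*sqrt(429) ≈ -140.27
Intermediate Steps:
r(h) = (24 + h)**2
f(z, m) = 8*m + 8*z (f(z, m) = 8*(z + m) = 8*(m + z) = 8*m + 8*z)
C(u) = sqrt(5 + 8*u + 8*(24 + u)**2) (C(u) = sqrt((8*(24 + u)**2 + 8*u) + 5) = sqrt((8*u + 8*(24 + u)**2) + 5) = sqrt(5 + 8*u + 8*(24 + u)**2))
(C(-2) + 8)*(-2) = (sqrt(4613 + 8*(-2)**2 + 392*(-2)) + 8)*(-2) = (sqrt(4613 + 8*4 - 784) + 8)*(-2) = (sqrt(4613 + 32 - 784) + 8)*(-2) = (sqrt(3861) + 8)*(-2) = (3*sqrt(429) + 8)*(-2) = (8 + 3*sqrt(429))*(-2) = -16 - 6*sqrt(429)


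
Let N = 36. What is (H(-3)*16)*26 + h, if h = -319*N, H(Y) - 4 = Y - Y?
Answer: -9820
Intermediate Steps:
H(Y) = 4 (H(Y) = 4 + (Y - Y) = 4 + 0 = 4)
h = -11484 (h = -319*36 = -11484)
(H(-3)*16)*26 + h = (4*16)*26 - 11484 = 64*26 - 11484 = 1664 - 11484 = -9820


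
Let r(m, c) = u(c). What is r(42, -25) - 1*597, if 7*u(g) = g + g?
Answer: -4229/7 ≈ -604.14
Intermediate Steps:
u(g) = 2*g/7 (u(g) = (g + g)/7 = (2*g)/7 = 2*g/7)
r(m, c) = 2*c/7
r(42, -25) - 1*597 = (2/7)*(-25) - 1*597 = -50/7 - 597 = -4229/7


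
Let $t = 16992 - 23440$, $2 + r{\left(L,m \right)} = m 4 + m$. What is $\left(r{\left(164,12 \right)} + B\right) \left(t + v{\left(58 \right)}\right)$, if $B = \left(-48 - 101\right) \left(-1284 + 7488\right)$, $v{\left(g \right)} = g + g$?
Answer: $5852908216$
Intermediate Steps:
$v{\left(g \right)} = 2 g$
$r{\left(L,m \right)} = -2 + 5 m$ ($r{\left(L,m \right)} = -2 + \left(m 4 + m\right) = -2 + \left(4 m + m\right) = -2 + 5 m$)
$B = -924396$ ($B = \left(-149\right) 6204 = -924396$)
$t = -6448$
$\left(r{\left(164,12 \right)} + B\right) \left(t + v{\left(58 \right)}\right) = \left(\left(-2 + 5 \cdot 12\right) - 924396\right) \left(-6448 + 2 \cdot 58\right) = \left(\left(-2 + 60\right) - 924396\right) \left(-6448 + 116\right) = \left(58 - 924396\right) \left(-6332\right) = \left(-924338\right) \left(-6332\right) = 5852908216$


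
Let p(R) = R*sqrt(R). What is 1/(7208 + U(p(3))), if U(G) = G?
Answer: 7208/51955237 - 3*sqrt(3)/51955237 ≈ 0.00013863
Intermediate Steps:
p(R) = R**(3/2)
1/(7208 + U(p(3))) = 1/(7208 + 3**(3/2)) = 1/(7208 + 3*sqrt(3))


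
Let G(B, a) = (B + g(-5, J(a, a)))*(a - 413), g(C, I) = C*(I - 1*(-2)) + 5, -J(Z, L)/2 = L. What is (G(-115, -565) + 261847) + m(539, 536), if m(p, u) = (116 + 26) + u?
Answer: 5905585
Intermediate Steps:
J(Z, L) = -2*L
m(p, u) = 142 + u
g(C, I) = 5 + C*(2 + I) (g(C, I) = C*(I + 2) + 5 = C*(2 + I) + 5 = 5 + C*(2 + I))
G(B, a) = (-413 + a)*(-5 + B + 10*a) (G(B, a) = (B + (5 + 2*(-5) - (-10)*a))*(a - 413) = (B + (5 - 10 + 10*a))*(-413 + a) = (B + (-5 + 10*a))*(-413 + a) = (-5 + B + 10*a)*(-413 + a) = (-413 + a)*(-5 + B + 10*a))
(G(-115, -565) + 261847) + m(539, 536) = ((2065 - 4135*(-565) - 413*(-115) + 10*(-565)**2 - 115*(-565)) + 261847) + (142 + 536) = ((2065 + 2336275 + 47495 + 10*319225 + 64975) + 261847) + 678 = ((2065 + 2336275 + 47495 + 3192250 + 64975) + 261847) + 678 = (5643060 + 261847) + 678 = 5904907 + 678 = 5905585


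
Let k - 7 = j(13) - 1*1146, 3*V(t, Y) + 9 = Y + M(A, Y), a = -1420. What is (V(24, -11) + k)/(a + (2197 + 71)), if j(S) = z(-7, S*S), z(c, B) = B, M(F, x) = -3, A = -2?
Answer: -2933/2544 ≈ -1.1529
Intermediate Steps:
V(t, Y) = -4 + Y/3 (V(t, Y) = -3 + (Y - 3)/3 = -3 + (-3 + Y)/3 = -3 + (-1 + Y/3) = -4 + Y/3)
j(S) = S² (j(S) = S*S = S²)
k = -970 (k = 7 + (13² - 1*1146) = 7 + (169 - 1146) = 7 - 977 = -970)
(V(24, -11) + k)/(a + (2197 + 71)) = ((-4 + (⅓)*(-11)) - 970)/(-1420 + (2197 + 71)) = ((-4 - 11/3) - 970)/(-1420 + 2268) = (-23/3 - 970)/848 = -2933/3*1/848 = -2933/2544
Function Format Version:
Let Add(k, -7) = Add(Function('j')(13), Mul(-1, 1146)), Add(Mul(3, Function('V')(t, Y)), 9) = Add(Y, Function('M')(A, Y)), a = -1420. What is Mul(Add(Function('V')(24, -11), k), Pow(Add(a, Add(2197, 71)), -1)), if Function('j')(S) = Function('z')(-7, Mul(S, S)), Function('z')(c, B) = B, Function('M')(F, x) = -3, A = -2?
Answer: Rational(-2933, 2544) ≈ -1.1529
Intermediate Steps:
Function('V')(t, Y) = Add(-4, Mul(Rational(1, 3), Y)) (Function('V')(t, Y) = Add(-3, Mul(Rational(1, 3), Add(Y, -3))) = Add(-3, Mul(Rational(1, 3), Add(-3, Y))) = Add(-3, Add(-1, Mul(Rational(1, 3), Y))) = Add(-4, Mul(Rational(1, 3), Y)))
Function('j')(S) = Pow(S, 2) (Function('j')(S) = Mul(S, S) = Pow(S, 2))
k = -970 (k = Add(7, Add(Pow(13, 2), Mul(-1, 1146))) = Add(7, Add(169, -1146)) = Add(7, -977) = -970)
Mul(Add(Function('V')(24, -11), k), Pow(Add(a, Add(2197, 71)), -1)) = Mul(Add(Add(-4, Mul(Rational(1, 3), -11)), -970), Pow(Add(-1420, Add(2197, 71)), -1)) = Mul(Add(Add(-4, Rational(-11, 3)), -970), Pow(Add(-1420, 2268), -1)) = Mul(Add(Rational(-23, 3), -970), Pow(848, -1)) = Mul(Rational(-2933, 3), Rational(1, 848)) = Rational(-2933, 2544)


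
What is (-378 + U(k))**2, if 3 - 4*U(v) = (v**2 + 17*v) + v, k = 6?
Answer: 2732409/16 ≈ 1.7078e+5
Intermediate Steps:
U(v) = 3/4 - 9*v/2 - v**2/4 (U(v) = 3/4 - ((v**2 + 17*v) + v)/4 = 3/4 - (v**2 + 18*v)/4 = 3/4 + (-9*v/2 - v**2/4) = 3/4 - 9*v/2 - v**2/4)
(-378 + U(k))**2 = (-378 + (3/4 - 9/2*6 - 1/4*6**2))**2 = (-378 + (3/4 - 27 - 1/4*36))**2 = (-378 + (3/4 - 27 - 9))**2 = (-378 - 141/4)**2 = (-1653/4)**2 = 2732409/16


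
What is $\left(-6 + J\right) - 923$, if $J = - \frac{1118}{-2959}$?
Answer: $- \frac{2747793}{2959} \approx -928.62$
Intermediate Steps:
$J = \frac{1118}{2959}$ ($J = \left(-1118\right) \left(- \frac{1}{2959}\right) = \frac{1118}{2959} \approx 0.37783$)
$\left(-6 + J\right) - 923 = \left(-6 + \frac{1118}{2959}\right) - 923 = - \frac{16636}{2959} - 923 = - \frac{2747793}{2959}$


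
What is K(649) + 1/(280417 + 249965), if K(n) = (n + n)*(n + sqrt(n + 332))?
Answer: 446794857565/530382 + 3894*sqrt(109) ≈ 8.8306e+5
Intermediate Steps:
K(n) = 2*n*(n + sqrt(332 + n)) (K(n) = (2*n)*(n + sqrt(332 + n)) = 2*n*(n + sqrt(332 + n)))
K(649) + 1/(280417 + 249965) = 2*649*(649 + sqrt(332 + 649)) + 1/(280417 + 249965) = 2*649*(649 + sqrt(981)) + 1/530382 = 2*649*(649 + 3*sqrt(109)) + 1/530382 = (842402 + 3894*sqrt(109)) + 1/530382 = 446794857565/530382 + 3894*sqrt(109)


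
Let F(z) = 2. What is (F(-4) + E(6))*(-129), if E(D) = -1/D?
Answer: -473/2 ≈ -236.50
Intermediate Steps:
(F(-4) + E(6))*(-129) = (2 - 1/6)*(-129) = (2 - 1*⅙)*(-129) = (2 - ⅙)*(-129) = (11/6)*(-129) = -473/2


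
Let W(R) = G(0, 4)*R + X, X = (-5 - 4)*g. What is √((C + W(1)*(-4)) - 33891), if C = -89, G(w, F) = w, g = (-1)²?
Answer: 2*I*√8486 ≈ 184.24*I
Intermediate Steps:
g = 1
X = -9 (X = (-5 - 4)*1 = -9*1 = -9)
W(R) = -9 (W(R) = 0*R - 9 = 0 - 9 = -9)
√((C + W(1)*(-4)) - 33891) = √((-89 - 9*(-4)) - 33891) = √((-89 + 36) - 33891) = √(-53 - 33891) = √(-33944) = 2*I*√8486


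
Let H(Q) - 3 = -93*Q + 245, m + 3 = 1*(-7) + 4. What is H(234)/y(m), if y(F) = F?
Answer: 10757/3 ≈ 3585.7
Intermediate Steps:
m = -6 (m = -3 + (1*(-7) + 4) = -3 + (-7 + 4) = -3 - 3 = -6)
H(Q) = 248 - 93*Q (H(Q) = 3 + (-93*Q + 245) = 3 + (245 - 93*Q) = 248 - 93*Q)
H(234)/y(m) = (248 - 93*234)/(-6) = (248 - 21762)*(-⅙) = -21514*(-⅙) = 10757/3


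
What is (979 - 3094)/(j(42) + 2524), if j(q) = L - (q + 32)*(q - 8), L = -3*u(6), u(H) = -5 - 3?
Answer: -2115/32 ≈ -66.094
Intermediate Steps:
u(H) = -8
L = 24 (L = -3*(-8) = 24)
j(q) = 24 - (-8 + q)*(32 + q) (j(q) = 24 - (q + 32)*(q - 8) = 24 - (32 + q)*(-8 + q) = 24 - (-8 + q)*(32 + q))
(979 - 3094)/(j(42) + 2524) = (979 - 3094)/((280 - 1*42² - 24*42) + 2524) = -2115/((280 - 1*1764 - 1008) + 2524) = -2115/((280 - 1764 - 1008) + 2524) = -2115/(-2492 + 2524) = -2115/32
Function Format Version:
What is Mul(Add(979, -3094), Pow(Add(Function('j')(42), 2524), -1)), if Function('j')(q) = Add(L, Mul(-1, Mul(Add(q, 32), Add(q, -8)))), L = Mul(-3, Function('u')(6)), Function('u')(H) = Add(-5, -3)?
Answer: Rational(-2115, 32) ≈ -66.094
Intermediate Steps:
Function('u')(H) = -8
L = 24 (L = Mul(-3, -8) = 24)
Function('j')(q) = Add(24, Mul(-1, Add(-8, q), Add(32, q))) (Function('j')(q) = Add(24, Mul(-1, Mul(Add(q, 32), Add(q, -8)))) = Add(24, Mul(-1, Mul(Add(32, q), Add(-8, q)))) = Add(24, Mul(-1, Mul(Add(-8, q), Add(32, q)))) = Add(24, Mul(-1, Add(-8, q), Add(32, q))))
Mul(Add(979, -3094), Pow(Add(Function('j')(42), 2524), -1)) = Mul(Add(979, -3094), Pow(Add(Add(280, Mul(-1, Pow(42, 2)), Mul(-24, 42)), 2524), -1)) = Mul(-2115, Pow(Add(Add(280, Mul(-1, 1764), -1008), 2524), -1)) = Mul(-2115, Pow(Add(Add(280, -1764, -1008), 2524), -1)) = Mul(-2115, Pow(Add(-2492, 2524), -1)) = Mul(-2115, Pow(32, -1)) = Mul(-2115, Rational(1, 32)) = Rational(-2115, 32)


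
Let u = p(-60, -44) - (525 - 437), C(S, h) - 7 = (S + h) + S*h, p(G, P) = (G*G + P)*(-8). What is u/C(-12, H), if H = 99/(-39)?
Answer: -185484/149 ≈ -1244.9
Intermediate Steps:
p(G, P) = -8*P - 8*G² (p(G, P) = (G² + P)*(-8) = (P + G²)*(-8) = -8*P - 8*G²)
H = -33/13 (H = 99*(-1/39) = -33/13 ≈ -2.5385)
C(S, h) = 7 + S + h + S*h (C(S, h) = 7 + ((S + h) + S*h) = 7 + (S + h + S*h) = 7 + S + h + S*h)
u = -28536 (u = (-8*(-44) - 8*(-60)²) - (525 - 437) = (352 - 8*3600) - 1*88 = (352 - 28800) - 88 = -28448 - 88 = -28536)
u/C(-12, H) = -28536/(7 - 12 - 33/13 - 12*(-33/13)) = -28536/(7 - 12 - 33/13 + 396/13) = -28536/298/13 = -28536*13/298 = -185484/149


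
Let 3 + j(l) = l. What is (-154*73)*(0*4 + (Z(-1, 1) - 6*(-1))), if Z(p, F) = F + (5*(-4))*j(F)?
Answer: -528374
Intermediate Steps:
j(l) = -3 + l
Z(p, F) = 60 - 19*F (Z(p, F) = F + (5*(-4))*(-3 + F) = F - 20*(-3 + F) = F + (60 - 20*F) = 60 - 19*F)
(-154*73)*(0*4 + (Z(-1, 1) - 6*(-1))) = (-154*73)*(0*4 + ((60 - 19*1) - 6*(-1))) = -11242*(0 + ((60 - 19) - 1*(-6))) = -11242*(0 + (41 + 6)) = -11242*(0 + 47) = -11242*47 = -528374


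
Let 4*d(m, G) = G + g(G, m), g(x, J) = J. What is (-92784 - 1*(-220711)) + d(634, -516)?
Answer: 255913/2 ≈ 1.2796e+5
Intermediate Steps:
d(m, G) = G/4 + m/4 (d(m, G) = (G + m)/4 = G/4 + m/4)
(-92784 - 1*(-220711)) + d(634, -516) = (-92784 - 1*(-220711)) + ((1/4)*(-516) + (1/4)*634) = (-92784 + 220711) + (-129 + 317/2) = 127927 + 59/2 = 255913/2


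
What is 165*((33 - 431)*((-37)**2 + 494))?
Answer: -122343210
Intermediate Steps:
165*((33 - 431)*((-37)**2 + 494)) = 165*(-398*(1369 + 494)) = 165*(-398*1863) = 165*(-741474) = -122343210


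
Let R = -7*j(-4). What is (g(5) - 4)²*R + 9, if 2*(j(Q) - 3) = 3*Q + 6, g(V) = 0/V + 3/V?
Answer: 9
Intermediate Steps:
g(V) = 3/V (g(V) = 0 + 3/V = 3/V)
j(Q) = 6 + 3*Q/2 (j(Q) = 3 + (3*Q + 6)/2 = 3 + (6 + 3*Q)/2 = 3 + (3 + 3*Q/2) = 6 + 3*Q/2)
R = 0 (R = -7*(6 + (3/2)*(-4)) = -7*(6 - 6) = -7*0 = 0)
(g(5) - 4)²*R + 9 = (3/5 - 4)²*0 + 9 = (3*(⅕) - 4)²*0 + 9 = (⅗ - 4)²*0 + 9 = (-17/5)²*0 + 9 = (289/25)*0 + 9 = 0 + 9 = 9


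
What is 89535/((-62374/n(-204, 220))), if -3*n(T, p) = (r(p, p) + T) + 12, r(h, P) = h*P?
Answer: 719383880/31187 ≈ 23067.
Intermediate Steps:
r(h, P) = P*h
n(T, p) = -4 - T/3 - p**2/3 (n(T, p) = -((p*p + T) + 12)/3 = -((p**2 + T) + 12)/3 = -((T + p**2) + 12)/3 = -(12 + T + p**2)/3 = -4 - T/3 - p**2/3)
89535/((-62374/n(-204, 220))) = 89535/((-62374/(-4 - 1/3*(-204) - 1/3*220**2))) = 89535/((-62374/(-4 + 68 - 1/3*48400))) = 89535/((-62374/(-4 + 68 - 48400/3))) = 89535/((-62374/(-48208/3))) = 89535/((-62374*(-3/48208))) = 89535/(93561/24104) = 89535*(24104/93561) = 719383880/31187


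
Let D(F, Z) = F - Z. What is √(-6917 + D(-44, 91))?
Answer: 2*I*√1763 ≈ 83.976*I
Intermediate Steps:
√(-6917 + D(-44, 91)) = √(-6917 + (-44 - 1*91)) = √(-6917 + (-44 - 91)) = √(-6917 - 135) = √(-7052) = 2*I*√1763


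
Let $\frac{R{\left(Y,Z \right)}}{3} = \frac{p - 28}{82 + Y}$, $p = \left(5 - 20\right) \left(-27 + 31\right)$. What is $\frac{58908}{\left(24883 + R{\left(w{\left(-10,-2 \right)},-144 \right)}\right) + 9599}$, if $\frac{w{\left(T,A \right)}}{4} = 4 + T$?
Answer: $\frac{284722}{166641} \approx 1.7086$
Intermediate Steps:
$w{\left(T,A \right)} = 16 + 4 T$ ($w{\left(T,A \right)} = 4 \left(4 + T\right) = 16 + 4 T$)
$p = -60$ ($p = \left(-15\right) 4 = -60$)
$R{\left(Y,Z \right)} = - \frac{264}{82 + Y}$ ($R{\left(Y,Z \right)} = 3 \frac{-60 - 28}{82 + Y} = 3 \left(- \frac{88}{82 + Y}\right) = - \frac{264}{82 + Y}$)
$\frac{58908}{\left(24883 + R{\left(w{\left(-10,-2 \right)},-144 \right)}\right) + 9599} = \frac{58908}{\left(24883 - \frac{264}{82 + \left(16 + 4 \left(-10\right)\right)}\right) + 9599} = \frac{58908}{\left(24883 - \frac{264}{82 + \left(16 - 40\right)}\right) + 9599} = \frac{58908}{\left(24883 - \frac{264}{82 - 24}\right) + 9599} = \frac{58908}{\left(24883 - \frac{264}{58}\right) + 9599} = \frac{58908}{\left(24883 - \frac{132}{29}\right) + 9599} = \frac{58908}{\frac{721475}{29} + 9599} = \frac{58908}{\frac{999846}{29}} = 58908 \cdot \frac{29}{999846} = \frac{284722}{166641}$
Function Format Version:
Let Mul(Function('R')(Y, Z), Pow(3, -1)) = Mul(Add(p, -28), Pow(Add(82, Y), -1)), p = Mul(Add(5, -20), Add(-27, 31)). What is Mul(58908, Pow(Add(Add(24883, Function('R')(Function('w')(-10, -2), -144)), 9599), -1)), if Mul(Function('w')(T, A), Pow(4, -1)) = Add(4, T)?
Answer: Rational(284722, 166641) ≈ 1.7086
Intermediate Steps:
Function('w')(T, A) = Add(16, Mul(4, T)) (Function('w')(T, A) = Mul(4, Add(4, T)) = Add(16, Mul(4, T)))
p = -60 (p = Mul(-15, 4) = -60)
Function('R')(Y, Z) = Mul(-264, Pow(Add(82, Y), -1)) (Function('R')(Y, Z) = Mul(3, Mul(Add(-60, -28), Pow(Add(82, Y), -1))) = Mul(3, Mul(-88, Pow(Add(82, Y), -1))) = Mul(-264, Pow(Add(82, Y), -1)))
Mul(58908, Pow(Add(Add(24883, Function('R')(Function('w')(-10, -2), -144)), 9599), -1)) = Mul(58908, Pow(Add(Add(24883, Mul(-264, Pow(Add(82, Add(16, Mul(4, -10))), -1))), 9599), -1)) = Mul(58908, Pow(Add(Add(24883, Mul(-264, Pow(Add(82, Add(16, -40)), -1))), 9599), -1)) = Mul(58908, Pow(Add(Add(24883, Mul(-264, Pow(Add(82, -24), -1))), 9599), -1)) = Mul(58908, Pow(Add(Add(24883, Mul(-264, Pow(58, -1))), 9599), -1)) = Mul(58908, Pow(Add(Add(24883, Mul(-264, Rational(1, 58))), 9599), -1)) = Mul(58908, Pow(Add(Add(24883, Rational(-132, 29)), 9599), -1)) = Mul(58908, Pow(Add(Rational(721475, 29), 9599), -1)) = Mul(58908, Pow(Rational(999846, 29), -1)) = Mul(58908, Rational(29, 999846)) = Rational(284722, 166641)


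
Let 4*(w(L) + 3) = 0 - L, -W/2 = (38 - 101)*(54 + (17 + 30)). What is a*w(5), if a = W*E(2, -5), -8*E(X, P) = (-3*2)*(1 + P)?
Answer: 324513/2 ≈ 1.6226e+5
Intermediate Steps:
W = 12726 (W = -2*(38 - 101)*(54 + (17 + 30)) = -(-126)*(54 + 47) = -(-126)*101 = -2*(-6363) = 12726)
w(L) = -3 - L/4 (w(L) = -3 + (0 - L)/4 = -3 + (-L)/4 = -3 - L/4)
E(X, P) = 3/4 + 3*P/4 (E(X, P) = -(-3*2)*(1 + P)/8 = -(-3)*(1 + P)/4 = -(-6 - 6*P)/8 = 3/4 + 3*P/4)
a = -38178 (a = 12726*(3/4 + (3/4)*(-5)) = 12726*(3/4 - 15/4) = 12726*(-3) = -38178)
a*w(5) = -38178*(-3 - 1/4*5) = -38178*(-3 - 5/4) = -38178*(-17/4) = 324513/2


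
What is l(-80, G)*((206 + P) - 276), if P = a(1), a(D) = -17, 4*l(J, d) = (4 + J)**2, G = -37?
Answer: -125628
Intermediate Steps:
l(J, d) = (4 + J)**2/4
P = -17
l(-80, G)*((206 + P) - 276) = ((4 - 80)**2/4)*((206 - 17) - 276) = ((1/4)*(-76)**2)*(189 - 276) = ((1/4)*5776)*(-87) = 1444*(-87) = -125628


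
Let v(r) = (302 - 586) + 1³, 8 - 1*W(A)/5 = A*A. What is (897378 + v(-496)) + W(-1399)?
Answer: -8888870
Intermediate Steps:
W(A) = 40 - 5*A² (W(A) = 40 - 5*A*A = 40 - 5*A²)
v(r) = -283 (v(r) = -284 + 1 = -283)
(897378 + v(-496)) + W(-1399) = (897378 - 283) + (40 - 5*(-1399)²) = 897095 + (40 - 5*1957201) = 897095 + (40 - 9786005) = 897095 - 9785965 = -8888870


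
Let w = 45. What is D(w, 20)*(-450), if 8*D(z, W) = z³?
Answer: -20503125/4 ≈ -5.1258e+6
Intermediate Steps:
D(z, W) = z³/8
D(w, 20)*(-450) = ((⅛)*45³)*(-450) = ((⅛)*91125)*(-450) = (91125/8)*(-450) = -20503125/4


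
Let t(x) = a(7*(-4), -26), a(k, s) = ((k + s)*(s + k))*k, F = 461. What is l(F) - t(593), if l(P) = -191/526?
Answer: 42946657/526 ≈ 81648.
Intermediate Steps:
l(P) = -191/526 (l(P) = -191*1/526 = -191/526)
a(k, s) = k*(k + s)**2 (a(k, s) = ((k + s)*(k + s))*k = (k + s)**2*k = k*(k + s)**2)
t(x) = -81648 (t(x) = (7*(-4))*(7*(-4) - 26)**2 = -28*(-28 - 26)**2 = -28*(-54)**2 = -28*2916 = -81648)
l(F) - t(593) = -191/526 - 1*(-81648) = -191/526 + 81648 = 42946657/526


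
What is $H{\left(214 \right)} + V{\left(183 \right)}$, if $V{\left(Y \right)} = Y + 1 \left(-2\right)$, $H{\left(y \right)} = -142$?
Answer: $39$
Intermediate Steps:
$V{\left(Y \right)} = -2 + Y$ ($V{\left(Y \right)} = Y - 2 = -2 + Y$)
$H{\left(214 \right)} + V{\left(183 \right)} = -142 + \left(-2 + 183\right) = -142 + 181 = 39$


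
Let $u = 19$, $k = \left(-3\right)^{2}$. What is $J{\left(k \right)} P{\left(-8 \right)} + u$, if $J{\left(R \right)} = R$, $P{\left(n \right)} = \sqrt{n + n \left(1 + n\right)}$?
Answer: $19 + 36 \sqrt{3} \approx 81.354$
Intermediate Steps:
$k = 9$
$J{\left(k \right)} P{\left(-8 \right)} + u = 9 \sqrt{- 8 \left(2 - 8\right)} + 19 = 9 \sqrt{\left(-8\right) \left(-6\right)} + 19 = 9 \sqrt{48} + 19 = 9 \cdot 4 \sqrt{3} + 19 = 36 \sqrt{3} + 19 = 19 + 36 \sqrt{3}$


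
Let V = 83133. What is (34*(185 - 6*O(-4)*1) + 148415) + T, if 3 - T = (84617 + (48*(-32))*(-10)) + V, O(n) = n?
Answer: -27586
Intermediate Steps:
T = -183107 (T = 3 - ((84617 + (48*(-32))*(-10)) + 83133) = 3 - ((84617 - 1536*(-10)) + 83133) = 3 - ((84617 + 15360) + 83133) = 3 - (99977 + 83133) = 3 - 1*183110 = 3 - 183110 = -183107)
(34*(185 - 6*O(-4)*1) + 148415) + T = (34*(185 - 6*(-4)*1) + 148415) - 183107 = (34*(185 + 24*1) + 148415) - 183107 = (34*(185 + 24) + 148415) - 183107 = (34*209 + 148415) - 183107 = (7106 + 148415) - 183107 = 155521 - 183107 = -27586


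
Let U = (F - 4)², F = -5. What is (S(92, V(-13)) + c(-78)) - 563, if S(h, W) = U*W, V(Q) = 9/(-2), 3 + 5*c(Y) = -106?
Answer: -9493/10 ≈ -949.30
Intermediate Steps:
c(Y) = -109/5 (c(Y) = -⅗ + (⅕)*(-106) = -⅗ - 106/5 = -109/5)
U = 81 (U = (-5 - 4)² = (-9)² = 81)
V(Q) = -9/2 (V(Q) = 9*(-½) = -9/2)
S(h, W) = 81*W
(S(92, V(-13)) + c(-78)) - 563 = (81*(-9/2) - 109/5) - 563 = (-729/2 - 109/5) - 563 = -3863/10 - 563 = -9493/10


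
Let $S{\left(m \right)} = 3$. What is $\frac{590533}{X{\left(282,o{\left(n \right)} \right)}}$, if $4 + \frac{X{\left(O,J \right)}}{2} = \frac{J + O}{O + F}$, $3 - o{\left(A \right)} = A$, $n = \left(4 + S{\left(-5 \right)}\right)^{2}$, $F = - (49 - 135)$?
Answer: $- \frac{27164518}{309} \approx -87911.0$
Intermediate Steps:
$F = 86$ ($F = - (49 - 135) = \left(-1\right) \left(-86\right) = 86$)
$n = 49$ ($n = \left(4 + 3\right)^{2} = 7^{2} = 49$)
$o{\left(A \right)} = 3 - A$
$X{\left(O,J \right)} = -8 + \frac{2 \left(J + O\right)}{86 + O}$ ($X{\left(O,J \right)} = -8 + 2 \frac{J + O}{O + 86} = -8 + 2 \frac{J + O}{86 + O} = -8 + \frac{2 \left(J + O\right)}{86 + O}$)
$\frac{590533}{X{\left(282,o{\left(n \right)} \right)}} = \frac{590533}{2 \frac{1}{86 + 282} \left(-344 + \left(3 - 49\right) - 846\right)} = \frac{590533}{2 \cdot \frac{1}{368} \left(-344 + \left(3 - 49\right) - 846\right)} = \frac{590533}{2 \cdot \frac{1}{368} \left(-344 - 46 - 846\right)} = \frac{590533}{2 \cdot \frac{1}{368} \left(-1236\right)} = \frac{590533}{- \frac{309}{46}} = 590533 \left(- \frac{46}{309}\right) = - \frac{27164518}{309}$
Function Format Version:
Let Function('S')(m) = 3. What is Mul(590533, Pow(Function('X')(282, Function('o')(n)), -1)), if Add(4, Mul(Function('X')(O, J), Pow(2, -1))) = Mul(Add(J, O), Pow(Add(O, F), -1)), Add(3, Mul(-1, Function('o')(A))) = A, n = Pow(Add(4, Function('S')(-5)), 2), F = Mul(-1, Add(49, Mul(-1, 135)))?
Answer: Rational(-27164518, 309) ≈ -87911.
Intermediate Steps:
F = 86 (F = Mul(-1, Add(49, -135)) = Mul(-1, -86) = 86)
n = 49 (n = Pow(Add(4, 3), 2) = Pow(7, 2) = 49)
Function('o')(A) = Add(3, Mul(-1, A))
Function('X')(O, J) = Add(-8, Mul(2, Pow(Add(86, O), -1), Add(J, O))) (Function('X')(O, J) = Add(-8, Mul(2, Mul(Add(J, O), Pow(Add(O, 86), -1)))) = Add(-8, Mul(2, Mul(Add(J, O), Pow(Add(86, O), -1)))) = Add(-8, Mul(2, Mul(Pow(Add(86, O), -1), Add(J, O)))) = Add(-8, Mul(2, Pow(Add(86, O), -1), Add(J, O))))
Mul(590533, Pow(Function('X')(282, Function('o')(n)), -1)) = Mul(590533, Pow(Mul(2, Pow(Add(86, 282), -1), Add(-344, Add(3, Mul(-1, 49)), Mul(-3, 282))), -1)) = Mul(590533, Pow(Mul(2, Pow(368, -1), Add(-344, Add(3, -49), -846)), -1)) = Mul(590533, Pow(Mul(2, Rational(1, 368), Add(-344, -46, -846)), -1)) = Mul(590533, Pow(Mul(2, Rational(1, 368), -1236), -1)) = Mul(590533, Pow(Rational(-309, 46), -1)) = Mul(590533, Rational(-46, 309)) = Rational(-27164518, 309)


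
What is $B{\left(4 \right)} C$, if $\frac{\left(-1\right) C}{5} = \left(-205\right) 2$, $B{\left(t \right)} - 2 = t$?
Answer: $12300$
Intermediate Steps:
$B{\left(t \right)} = 2 + t$
$C = 2050$ ($C = - 5 \left(\left(-205\right) 2\right) = \left(-5\right) \left(-410\right) = 2050$)
$B{\left(4 \right)} C = \left(2 + 4\right) 2050 = 6 \cdot 2050 = 12300$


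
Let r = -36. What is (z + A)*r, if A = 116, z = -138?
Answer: 792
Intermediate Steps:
(z + A)*r = (-138 + 116)*(-36) = -22*(-36) = 792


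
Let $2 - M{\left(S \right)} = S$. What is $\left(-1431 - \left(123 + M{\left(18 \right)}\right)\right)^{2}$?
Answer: $2365444$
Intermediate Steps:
$M{\left(S \right)} = 2 - S$
$\left(-1431 - \left(123 + M{\left(18 \right)}\right)\right)^{2} = \left(-1431 - \left(125 - 18\right)\right)^{2} = \left(-1431 + \left(\left(-329 + 206\right) - \left(2 - 18\right)\right)\right)^{2} = \left(-1431 - 107\right)^{2} = \left(-1538\right)^{2} = 2365444$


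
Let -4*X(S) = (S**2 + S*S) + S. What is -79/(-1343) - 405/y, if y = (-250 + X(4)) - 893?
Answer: 893/2176 ≈ 0.41039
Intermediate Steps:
X(S) = -S**2/2 - S/4 (X(S) = -((S**2 + S*S) + S)/4 = -((S**2 + S**2) + S)/4 = -(2*S**2 + S)/4 = -(S + 2*S**2)/4 = -S**2/2 - S/4)
y = -1152 (y = (-250 - 1/4*4*(1 + 2*4)) - 893 = (-250 - 1/4*4*(1 + 8)) - 893 = (-250 - 1/4*4*9) - 893 = (-250 - 9) - 893 = -259 - 893 = -1152)
-79/(-1343) - 405/y = -79/(-1343) - 405/(-1152) = -79*(-1/1343) - 405*(-1/1152) = 1/17 + 45/128 = 893/2176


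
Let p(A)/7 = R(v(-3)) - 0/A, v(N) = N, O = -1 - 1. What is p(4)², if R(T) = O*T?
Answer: 1764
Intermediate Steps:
O = -2
R(T) = -2*T
p(A) = 42 (p(A) = 7*(-2*(-3) - 0/A) = 7*(6 - 1*0) = 7*(6 + 0) = 7*6 = 42)
p(4)² = 42² = 1764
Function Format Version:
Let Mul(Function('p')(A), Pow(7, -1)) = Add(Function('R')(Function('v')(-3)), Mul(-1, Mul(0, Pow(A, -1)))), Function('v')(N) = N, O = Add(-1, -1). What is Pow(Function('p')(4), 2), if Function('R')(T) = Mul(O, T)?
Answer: 1764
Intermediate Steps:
O = -2
Function('R')(T) = Mul(-2, T)
Function('p')(A) = 42 (Function('p')(A) = Mul(7, Add(Mul(-2, -3), Mul(-1, Mul(0, Pow(A, -1))))) = Mul(7, Add(6, Mul(-1, 0))) = Mul(7, Add(6, 0)) = Mul(7, 6) = 42)
Pow(Function('p')(4), 2) = Pow(42, 2) = 1764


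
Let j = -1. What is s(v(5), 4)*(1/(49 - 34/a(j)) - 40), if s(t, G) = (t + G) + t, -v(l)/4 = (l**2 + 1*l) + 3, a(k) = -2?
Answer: 343070/33 ≈ 10396.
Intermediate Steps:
v(l) = -12 - 4*l - 4*l**2 (v(l) = -4*((l**2 + 1*l) + 3) = -4*((l**2 + l) + 3) = -4*((l + l**2) + 3) = -4*(3 + l + l**2) = -12 - 4*l - 4*l**2)
s(t, G) = G + 2*t (s(t, G) = (G + t) + t = G + 2*t)
s(v(5), 4)*(1/(49 - 34/a(j)) - 40) = (4 + 2*(-12 - 4*5 - 4*5**2))*(1/(49 - 34/(-2)) - 40) = (4 + 2*(-12 - 20 - 4*25))*(1/(49 - 34*(-1/2)) - 40) = (4 + 2*(-12 - 20 - 100))*(1/(49 + 17) - 40) = (4 + 2*(-132))*(1/66 - 40) = (4 - 264)*(1/66 - 40) = -260*(-2639/66) = 343070/33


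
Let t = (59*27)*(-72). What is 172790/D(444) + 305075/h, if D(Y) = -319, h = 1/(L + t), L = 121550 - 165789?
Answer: -15467383517665/319 ≈ -4.8487e+10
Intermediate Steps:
L = -44239
t = -114696 (t = 1593*(-72) = -114696)
h = -1/158935 (h = 1/(-44239 - 114696) = 1/(-158935) = -1/158935 ≈ -6.2919e-6)
172790/D(444) + 305075/h = 172790/(-319) + 305075/(-1/158935) = 172790*(-1/319) + 305075*(-158935) = -172790/319 - 48487095125 = -15467383517665/319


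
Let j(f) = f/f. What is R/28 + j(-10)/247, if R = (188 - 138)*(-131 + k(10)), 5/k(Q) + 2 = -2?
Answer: -3266519/13832 ≈ -236.16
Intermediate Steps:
k(Q) = -5/4 (k(Q) = 5/(-2 - 2) = 5/(-4) = 5*(-¼) = -5/4)
j(f) = 1
R = -13225/2 (R = (188 - 138)*(-131 - 5/4) = 50*(-529/4) = -13225/2 ≈ -6612.5)
R/28 + j(-10)/247 = -13225/2/28 + 1/247 = -13225/2*1/28 + 1*(1/247) = -13225/56 + 1/247 = -3266519/13832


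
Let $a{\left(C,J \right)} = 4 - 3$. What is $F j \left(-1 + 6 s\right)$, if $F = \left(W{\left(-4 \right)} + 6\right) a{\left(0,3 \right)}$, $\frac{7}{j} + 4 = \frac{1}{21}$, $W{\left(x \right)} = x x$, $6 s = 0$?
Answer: $\frac{3234}{83} \approx 38.964$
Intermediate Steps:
$s = 0$ ($s = \frac{1}{6} \cdot 0 = 0$)
$W{\left(x \right)} = x^{2}$
$a{\left(C,J \right)} = 1$ ($a{\left(C,J \right)} = 4 - 3 = 1$)
$j = - \frac{147}{83}$ ($j = \frac{7}{-4 + \frac{1}{21}} = \frac{7}{- \frac{83}{21}} = 7 \left(- \frac{21}{83}\right) = - \frac{147}{83} \approx -1.7711$)
$F = 22$ ($F = \left(\left(-4\right)^{2} + 6\right) 1 = \left(16 + 6\right) 1 = 22 \cdot 1 = 22$)
$F j \left(-1 + 6 s\right) = 22 \left(- \frac{147}{83}\right) \left(-1 + 6 \cdot 0\right) = - \frac{3234 \left(-1 + 0\right)}{83} = \left(- \frac{3234}{83}\right) \left(-1\right) = \frac{3234}{83}$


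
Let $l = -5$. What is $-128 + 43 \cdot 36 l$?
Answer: $-7868$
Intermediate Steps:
$-128 + 43 \cdot 36 l = -128 + 43 \cdot 36 \left(-5\right) = -128 + 43 \left(-180\right) = -128 - 7740 = -7868$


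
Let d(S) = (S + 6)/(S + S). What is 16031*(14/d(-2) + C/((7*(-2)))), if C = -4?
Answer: -1538976/7 ≈ -2.1985e+5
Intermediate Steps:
d(S) = (6 + S)/(2*S) (d(S) = (6 + S)/((2*S)) = (6 + S)*(1/(2*S)) = (6 + S)/(2*S))
16031*(14/d(-2) + C/((7*(-2)))) = 16031*(14/(((½)*(6 - 2)/(-2))) - 4/(7*(-2))) = 16031*(14/(((½)*(-½)*4)) - 4/(-14)) = 16031*(14/(-1) - 4*(-1/14)) = 16031*(14*(-1) + 2/7) = 16031*(-14 + 2/7) = 16031*(-96/7) = -1538976/7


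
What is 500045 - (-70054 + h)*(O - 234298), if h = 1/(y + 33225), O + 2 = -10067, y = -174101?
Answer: -2411569714401515/140876 ≈ -1.7118e+10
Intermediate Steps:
O = -10069 (O = -2 - 10067 = -10069)
h = -1/140876 (h = 1/(-174101 + 33225) = 1/(-140876) = -1/140876 ≈ -7.0984e-6)
500045 - (-70054 + h)*(O - 234298) = 500045 - (-70054 - 1/140876)*(-10069 - 234298) = 500045 - (-9868927305)*(-244367)/140876 = 500045 - 1*2411640158740935/140876 = 500045 - 2411640158740935/140876 = -2411569714401515/140876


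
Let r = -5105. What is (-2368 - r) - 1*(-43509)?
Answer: 46246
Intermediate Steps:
(-2368 - r) - 1*(-43509) = (-2368 - 1*(-5105)) - 1*(-43509) = (-2368 + 5105) + 43509 = 2737 + 43509 = 46246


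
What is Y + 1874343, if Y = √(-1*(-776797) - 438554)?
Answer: 1874343 + √338243 ≈ 1.8749e+6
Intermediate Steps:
Y = √338243 (Y = √(776797 - 438554) = √338243 ≈ 581.59)
Y + 1874343 = √338243 + 1874343 = 1874343 + √338243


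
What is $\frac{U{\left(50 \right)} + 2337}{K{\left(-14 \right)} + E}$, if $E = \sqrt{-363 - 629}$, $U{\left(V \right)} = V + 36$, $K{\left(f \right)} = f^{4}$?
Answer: $\frac{5817623}{92236878} - \frac{2423 i \sqrt{62}}{368947512} \approx 0.063073 - 5.1711 \cdot 10^{-5} i$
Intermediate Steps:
$U{\left(V \right)} = 36 + V$
$E = 4 i \sqrt{62}$ ($E = \sqrt{-992} = 4 i \sqrt{62} \approx 31.496 i$)
$\frac{U{\left(50 \right)} + 2337}{K{\left(-14 \right)} + E} = \frac{\left(36 + 50\right) + 2337}{\left(-14\right)^{4} + 4 i \sqrt{62}} = \frac{86 + 2337}{38416 + 4 i \sqrt{62}} = \frac{2423}{38416 + 4 i \sqrt{62}}$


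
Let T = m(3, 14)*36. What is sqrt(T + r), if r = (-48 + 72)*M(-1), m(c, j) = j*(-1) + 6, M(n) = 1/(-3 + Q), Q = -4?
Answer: 2*I*sqrt(3570)/7 ≈ 17.071*I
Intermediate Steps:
M(n) = -1/7 (M(n) = 1/(-3 - 4) = 1/(-7) = -1/7)
m(c, j) = 6 - j (m(c, j) = -j + 6 = 6 - j)
T = -288 (T = (6 - 1*14)*36 = (6 - 14)*36 = -8*36 = -288)
r = -24/7 (r = (-48 + 72)*(-1/7) = 24*(-1/7) = -24/7 ≈ -3.4286)
sqrt(T + r) = sqrt(-288 - 24/7) = sqrt(-2040/7) = 2*I*sqrt(3570)/7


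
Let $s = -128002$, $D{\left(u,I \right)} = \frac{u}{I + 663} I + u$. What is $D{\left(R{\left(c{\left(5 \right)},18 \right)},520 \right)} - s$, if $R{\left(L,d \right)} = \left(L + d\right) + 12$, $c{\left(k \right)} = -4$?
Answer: $\frac{896276}{7} \approx 1.2804 \cdot 10^{5}$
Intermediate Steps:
$R{\left(L,d \right)} = 12 + L + d$
$D{\left(u,I \right)} = u + \frac{I u}{663 + I}$ ($D{\left(u,I \right)} = \frac{u}{663 + I} I + u = \frac{I u}{663 + I} + u = u + \frac{I u}{663 + I}$)
$D{\left(R{\left(c{\left(5 \right)},18 \right)},520 \right)} - s = \frac{\left(12 - 4 + 18\right) \left(663 + 2 \cdot 520\right)}{663 + 520} - -128002 = \frac{26 \left(663 + 1040\right)}{1183} + 128002 = 26 \cdot \frac{1}{1183} \cdot 1703 + 128002 = \frac{262}{7} + 128002 = \frac{896276}{7}$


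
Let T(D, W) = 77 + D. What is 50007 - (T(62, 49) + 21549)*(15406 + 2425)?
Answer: -386668721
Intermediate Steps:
50007 - (T(62, 49) + 21549)*(15406 + 2425) = 50007 - ((77 + 62) + 21549)*(15406 + 2425) = 50007 - (139 + 21549)*17831 = 50007 - 21688*17831 = 50007 - 1*386718728 = 50007 - 386718728 = -386668721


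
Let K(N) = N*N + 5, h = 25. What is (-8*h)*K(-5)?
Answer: -6000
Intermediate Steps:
K(N) = 5 + N**2 (K(N) = N**2 + 5 = 5 + N**2)
(-8*h)*K(-5) = (-8*25)*(5 + (-5)**2) = -200*(5 + 25) = -200*30 = -6000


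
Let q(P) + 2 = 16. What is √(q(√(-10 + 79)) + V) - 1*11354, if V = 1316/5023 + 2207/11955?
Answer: -11354 + √52094428599418215/60049965 ≈ -11350.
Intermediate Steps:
q(P) = 14 (q(P) = -2 + 16 = 14)
V = 26818541/60049965 (V = 1316*(1/5023) + 2207*(1/11955) = 1316/5023 + 2207/11955 = 26818541/60049965 ≈ 0.44660)
√(q(√(-10 + 79)) + V) - 1*11354 = √(14 + 26818541/60049965) - 1*11354 = √(867518051/60049965) - 11354 = √52094428599418215/60049965 - 11354 = -11354 + √52094428599418215/60049965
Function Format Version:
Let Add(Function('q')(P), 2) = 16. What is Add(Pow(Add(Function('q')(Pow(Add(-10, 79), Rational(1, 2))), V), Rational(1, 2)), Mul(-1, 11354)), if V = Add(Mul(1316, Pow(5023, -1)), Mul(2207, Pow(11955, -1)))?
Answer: Add(-11354, Mul(Rational(1, 60049965), Pow(52094428599418215, Rational(1, 2)))) ≈ -11350.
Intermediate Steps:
Function('q')(P) = 14 (Function('q')(P) = Add(-2, 16) = 14)
V = Rational(26818541, 60049965) (V = Add(Mul(1316, Rational(1, 5023)), Mul(2207, Rational(1, 11955))) = Add(Rational(1316, 5023), Rational(2207, 11955)) = Rational(26818541, 60049965) ≈ 0.44660)
Add(Pow(Add(Function('q')(Pow(Add(-10, 79), Rational(1, 2))), V), Rational(1, 2)), Mul(-1, 11354)) = Add(Pow(Add(14, Rational(26818541, 60049965)), Rational(1, 2)), Mul(-1, 11354)) = Add(Pow(Rational(867518051, 60049965), Rational(1, 2)), -11354) = Add(Mul(Rational(1, 60049965), Pow(52094428599418215, Rational(1, 2))), -11354) = Add(-11354, Mul(Rational(1, 60049965), Pow(52094428599418215, Rational(1, 2))))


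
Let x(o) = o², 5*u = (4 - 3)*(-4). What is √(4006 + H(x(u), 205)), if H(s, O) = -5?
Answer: √4001 ≈ 63.253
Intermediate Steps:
u = -⅘ (u = ((4 - 3)*(-4))/5 = (1*(-4))/5 = (⅕)*(-4) = -⅘ ≈ -0.80000)
√(4006 + H(x(u), 205)) = √(4006 - 5) = √4001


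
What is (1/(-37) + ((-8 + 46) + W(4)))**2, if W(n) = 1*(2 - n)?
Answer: 1771561/1369 ≈ 1294.1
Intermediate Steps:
W(n) = 2 - n
(1/(-37) + ((-8 + 46) + W(4)))**2 = (1/(-37) + ((-8 + 46) + (2 - 1*4)))**2 = (-1/37 + (38 + (2 - 4)))**2 = (-1/37 + (38 - 2))**2 = (-1/37 + 36)**2 = (1331/37)**2 = 1771561/1369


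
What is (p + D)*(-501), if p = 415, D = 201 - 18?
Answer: -299598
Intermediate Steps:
D = 183
(p + D)*(-501) = (415 + 183)*(-501) = 598*(-501) = -299598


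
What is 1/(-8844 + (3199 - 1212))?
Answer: -1/6857 ≈ -0.00014584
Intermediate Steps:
1/(-8844 + (3199 - 1212)) = 1/(-8844 + 1987) = 1/(-6857) = -1/6857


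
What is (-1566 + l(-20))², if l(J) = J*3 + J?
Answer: 2709316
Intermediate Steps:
l(J) = 4*J (l(J) = 3*J + J = 4*J)
(-1566 + l(-20))² = (-1566 + 4*(-20))² = (-1566 - 80)² = (-1646)² = 2709316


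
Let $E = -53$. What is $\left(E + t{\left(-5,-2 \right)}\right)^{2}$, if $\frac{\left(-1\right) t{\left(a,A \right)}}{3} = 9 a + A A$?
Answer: $4900$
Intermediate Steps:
$t{\left(a,A \right)} = - 27 a - 3 A^{2}$ ($t{\left(a,A \right)} = - 3 \left(9 a + A A\right) = - 3 \left(9 a + A^{2}\right) = - 3 \left(A^{2} + 9 a\right) = - 27 a - 3 A^{2}$)
$\left(E + t{\left(-5,-2 \right)}\right)^{2} = \left(-53 - \left(-135 + 3 \left(-2\right)^{2}\right)\right)^{2} = \left(-53 + \left(135 - 12\right)\right)^{2} = \left(-53 + 123\right)^{2} = 70^{2} = 4900$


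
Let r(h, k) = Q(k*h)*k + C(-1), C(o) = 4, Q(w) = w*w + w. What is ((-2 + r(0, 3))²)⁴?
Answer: 256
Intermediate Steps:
Q(w) = w + w² (Q(w) = w² + w = w + w²)
r(h, k) = 4 + h*k²*(1 + h*k) (r(h, k) = ((k*h)*(1 + k*h))*k + 4 = ((h*k)*(1 + h*k))*k + 4 = (h*k*(1 + h*k))*k + 4 = h*k²*(1 + h*k) + 4 = 4 + h*k²*(1 + h*k))
((-2 + r(0, 3))²)⁴ = ((-2 + (4 + 0*3²*(1 + 0*3)))²)⁴ = ((-2 + (4 + 0*9*(1 + 0)))²)⁴ = ((-2 + (4 + 0*9*1))²)⁴ = ((-2 + (4 + 0))²)⁴ = ((-2 + 4)²)⁴ = (2²)⁴ = 4⁴ = 256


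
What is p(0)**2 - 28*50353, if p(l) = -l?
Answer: -1409884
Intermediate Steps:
p(0)**2 - 28*50353 = (-1*0)**2 - 28*50353 = 0**2 - 1409884 = 0 - 1409884 = -1409884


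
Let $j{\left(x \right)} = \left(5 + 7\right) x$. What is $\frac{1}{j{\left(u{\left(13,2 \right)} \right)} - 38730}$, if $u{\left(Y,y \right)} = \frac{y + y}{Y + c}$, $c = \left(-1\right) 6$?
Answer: $- \frac{7}{271062} \approx -2.5824 \cdot 10^{-5}$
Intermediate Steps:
$c = -6$
$u{\left(Y,y \right)} = \frac{2 y}{-6 + Y}$ ($u{\left(Y,y \right)} = \frac{y + y}{Y - 6} = \frac{2 y}{-6 + Y}$)
$j{\left(x \right)} = 12 x$
$\frac{1}{j{\left(u{\left(13,2 \right)} \right)} - 38730} = \frac{1}{12 \cdot 2 \cdot 2 \frac{1}{-6 + 13} - 38730} = \frac{1}{12 \cdot 2 \cdot 2 \cdot \frac{1}{7} - 38730} = \frac{1}{12 \cdot \frac{4}{7} - 38730} = \frac{1}{\frac{48}{7} - 38730} = \frac{1}{- \frac{271062}{7}} = - \frac{7}{271062}$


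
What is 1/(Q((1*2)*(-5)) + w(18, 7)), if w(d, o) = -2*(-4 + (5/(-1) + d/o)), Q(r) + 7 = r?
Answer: -7/29 ≈ -0.24138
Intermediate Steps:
Q(r) = -7 + r
w(d, o) = 18 - 2*d/o (w(d, o) = -2*(-4 + (5*(-1) + d/o)) = -2*(-4 + (-5 + d/o)) = -2*(-9 + d/o) = 18 - 2*d/o)
1/(Q((1*2)*(-5)) + w(18, 7)) = 1/((-7 + (1*2)*(-5)) + (18 - 2*18/7)) = 1/((-7 + 2*(-5)) + (18 - 2*18*1/7)) = 1/((-7 - 10) + (18 - 36/7)) = 1/(-17 + 90/7) = 1/(-29/7) = -7/29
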